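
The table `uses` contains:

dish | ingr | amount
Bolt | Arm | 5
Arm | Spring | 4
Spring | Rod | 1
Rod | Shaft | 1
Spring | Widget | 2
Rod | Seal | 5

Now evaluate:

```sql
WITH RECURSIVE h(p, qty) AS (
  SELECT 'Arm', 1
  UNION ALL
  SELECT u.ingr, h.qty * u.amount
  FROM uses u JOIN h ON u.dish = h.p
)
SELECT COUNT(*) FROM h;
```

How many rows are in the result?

6

Base: (Arm, qty=1).
Iteration 1: components of {Arm} -> Spring = 1*4 = 4.
Iteration 2: components of {Spring} -> Rod = 4*1 = 4, Widget = 4*2 = 8.
Iteration 3: components of {Rod,Widget} -> Seal = 4*5 = 20, Shaft = 4*1 = 4.
Iteration 4: no further components; recursion stops.
Total rows emitted: 6.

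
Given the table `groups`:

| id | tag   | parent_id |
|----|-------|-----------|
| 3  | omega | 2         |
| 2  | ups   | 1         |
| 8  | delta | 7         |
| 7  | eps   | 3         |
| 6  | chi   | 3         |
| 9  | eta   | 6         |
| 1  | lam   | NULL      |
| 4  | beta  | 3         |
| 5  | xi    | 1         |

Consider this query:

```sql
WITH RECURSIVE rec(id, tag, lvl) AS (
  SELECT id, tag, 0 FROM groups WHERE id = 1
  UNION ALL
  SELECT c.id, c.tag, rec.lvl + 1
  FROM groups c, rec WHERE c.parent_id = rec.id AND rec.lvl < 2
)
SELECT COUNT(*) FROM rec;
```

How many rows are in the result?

Base: id=1 (lam) at lvl 0.
Iteration 1: rows with parent_id in {1} -> ups (id 2, lvl 1), xi (id 5, lvl 1).
Iteration 2: rows with parent_id in {2,5} -> omega (id 3, lvl 2).
Iteration 3: lvl < 2 fails for all current rows; recursion stops.
Total rows emitted: 4.

4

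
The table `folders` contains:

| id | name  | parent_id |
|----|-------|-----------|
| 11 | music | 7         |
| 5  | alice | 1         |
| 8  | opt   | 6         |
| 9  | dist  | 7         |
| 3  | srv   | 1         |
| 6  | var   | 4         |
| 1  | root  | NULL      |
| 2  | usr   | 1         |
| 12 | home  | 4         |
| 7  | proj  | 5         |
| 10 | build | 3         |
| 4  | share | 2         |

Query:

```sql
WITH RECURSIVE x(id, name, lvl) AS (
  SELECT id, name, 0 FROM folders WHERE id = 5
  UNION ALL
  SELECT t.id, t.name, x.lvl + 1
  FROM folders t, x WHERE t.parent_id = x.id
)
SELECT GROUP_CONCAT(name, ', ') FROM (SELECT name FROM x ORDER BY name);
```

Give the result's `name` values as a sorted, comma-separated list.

Base: id=5 (alice) at lvl 0.
Iteration 1: rows with parent_id in {5} -> proj (id 7, lvl 1).
Iteration 2: rows with parent_id in {7} -> dist (id 9, lvl 2), music (id 11, lvl 2).
Iteration 3: no rows with parent_id in {9,11}; recursion stops.

alice, dist, music, proj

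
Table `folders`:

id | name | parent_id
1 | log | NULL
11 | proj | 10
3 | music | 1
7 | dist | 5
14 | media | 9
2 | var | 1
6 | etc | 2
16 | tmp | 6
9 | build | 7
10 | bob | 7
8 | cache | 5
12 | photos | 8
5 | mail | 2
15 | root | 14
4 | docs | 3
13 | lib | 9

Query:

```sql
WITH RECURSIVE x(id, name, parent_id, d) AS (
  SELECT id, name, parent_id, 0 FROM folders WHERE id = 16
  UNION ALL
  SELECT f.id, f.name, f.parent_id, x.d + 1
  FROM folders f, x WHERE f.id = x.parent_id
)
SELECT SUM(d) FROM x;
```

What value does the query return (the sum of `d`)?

Base: id=16 (tmp), parent_id=6, d 0.
Iteration 1: join on id=6 -> etc (id 6, parent_id=2, d 1).
Iteration 2: join on id=2 -> var (id 2, parent_id=1, d 2).
Iteration 3: join on id=1 -> log (id 1, parent_id=NULL, d 3).
Iteration 4: parent_id is NULL; no match; recursion stops.
SUM(d) = 0 + 1 + 2 + 3 = 6.

6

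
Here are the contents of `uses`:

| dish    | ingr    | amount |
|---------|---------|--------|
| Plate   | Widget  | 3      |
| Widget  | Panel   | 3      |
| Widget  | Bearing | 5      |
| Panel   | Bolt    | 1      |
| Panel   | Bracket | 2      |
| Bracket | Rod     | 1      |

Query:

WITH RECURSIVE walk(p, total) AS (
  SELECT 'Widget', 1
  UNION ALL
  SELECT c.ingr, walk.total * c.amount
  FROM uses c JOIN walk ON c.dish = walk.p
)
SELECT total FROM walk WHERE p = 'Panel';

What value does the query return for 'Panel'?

Base: (Widget, total=1).
Iteration 1: components of {Widget} -> Bearing = 1*5 = 5, Panel = 1*3 = 3.
Iteration 2: components of {Bearing,Panel} -> Bolt = 3*1 = 3, Bracket = 3*2 = 6.
Iteration 3: components of {Bolt,Bracket} -> Rod = 6*1 = 6.
Iteration 4: no further components; recursion stops.

3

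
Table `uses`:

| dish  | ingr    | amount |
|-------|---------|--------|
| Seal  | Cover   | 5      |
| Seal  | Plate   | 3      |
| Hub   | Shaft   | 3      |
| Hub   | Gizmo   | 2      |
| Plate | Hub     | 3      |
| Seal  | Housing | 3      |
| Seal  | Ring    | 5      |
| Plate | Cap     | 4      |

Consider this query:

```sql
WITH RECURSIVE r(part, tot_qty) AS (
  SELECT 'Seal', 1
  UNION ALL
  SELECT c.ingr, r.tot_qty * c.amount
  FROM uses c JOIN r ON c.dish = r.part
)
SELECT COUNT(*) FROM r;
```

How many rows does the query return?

9

Base: (Seal, tot_qty=1).
Iteration 1: components of {Seal} -> Cover = 1*5 = 5, Housing = 1*3 = 3, Plate = 1*3 = 3, Ring = 1*5 = 5.
Iteration 2: components of {Cover,Housing,Plate,Ring} -> Cap = 3*4 = 12, Hub = 3*3 = 9.
Iteration 3: components of {Cap,Hub} -> Gizmo = 9*2 = 18, Shaft = 9*3 = 27.
Iteration 4: no further components; recursion stops.
Total rows emitted: 9.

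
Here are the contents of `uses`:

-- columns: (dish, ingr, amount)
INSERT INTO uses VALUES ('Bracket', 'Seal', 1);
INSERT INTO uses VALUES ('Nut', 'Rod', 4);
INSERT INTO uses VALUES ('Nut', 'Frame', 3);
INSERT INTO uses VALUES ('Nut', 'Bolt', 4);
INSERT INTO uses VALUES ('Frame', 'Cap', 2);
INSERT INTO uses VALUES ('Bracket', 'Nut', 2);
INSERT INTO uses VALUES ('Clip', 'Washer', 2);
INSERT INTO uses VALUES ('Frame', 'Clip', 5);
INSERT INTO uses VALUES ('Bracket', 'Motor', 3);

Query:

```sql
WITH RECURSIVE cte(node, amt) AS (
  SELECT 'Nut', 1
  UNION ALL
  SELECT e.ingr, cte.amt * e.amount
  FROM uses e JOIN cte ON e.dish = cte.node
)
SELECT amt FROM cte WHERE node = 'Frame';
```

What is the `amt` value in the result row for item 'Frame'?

Base: (Nut, amt=1).
Iteration 1: components of {Nut} -> Bolt = 1*4 = 4, Frame = 1*3 = 3, Rod = 1*4 = 4.
Iteration 2: components of {Bolt,Frame,Rod} -> Cap = 3*2 = 6, Clip = 3*5 = 15.
Iteration 3: components of {Cap,Clip} -> Washer = 15*2 = 30.
Iteration 4: no further components; recursion stops.

3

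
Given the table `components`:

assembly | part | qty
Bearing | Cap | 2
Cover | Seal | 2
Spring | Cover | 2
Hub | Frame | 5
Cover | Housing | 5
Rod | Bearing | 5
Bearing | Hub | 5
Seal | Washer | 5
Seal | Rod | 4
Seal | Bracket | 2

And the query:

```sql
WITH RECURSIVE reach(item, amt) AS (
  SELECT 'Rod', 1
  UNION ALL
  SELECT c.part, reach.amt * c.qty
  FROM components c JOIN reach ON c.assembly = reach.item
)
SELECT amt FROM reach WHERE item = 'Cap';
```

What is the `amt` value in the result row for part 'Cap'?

10

Base: (Rod, amt=1).
Iteration 1: components of {Rod} -> Bearing = 1*5 = 5.
Iteration 2: components of {Bearing} -> Cap = 5*2 = 10, Hub = 5*5 = 25.
Iteration 3: components of {Cap,Hub} -> Frame = 25*5 = 125.
Iteration 4: no further components; recursion stops.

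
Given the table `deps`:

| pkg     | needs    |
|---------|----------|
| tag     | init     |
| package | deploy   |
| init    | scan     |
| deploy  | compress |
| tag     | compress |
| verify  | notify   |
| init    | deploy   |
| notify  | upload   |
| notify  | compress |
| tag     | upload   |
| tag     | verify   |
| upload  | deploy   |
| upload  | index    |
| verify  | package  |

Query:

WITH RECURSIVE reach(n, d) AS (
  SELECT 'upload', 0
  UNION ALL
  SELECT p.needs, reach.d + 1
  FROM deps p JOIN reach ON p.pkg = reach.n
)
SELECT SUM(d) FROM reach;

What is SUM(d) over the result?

Base: (upload, d=0).
Iteration 1: edges from {upload} -> (deploy, d=1), (index, d=1).
Iteration 2: edges from {deploy,index} -> (compress, d=2).
Iteration 3: no outgoing edges from {compress}; recursion stops.
SUM(d) = 0 + 1 + 1 + 2 = 4.

4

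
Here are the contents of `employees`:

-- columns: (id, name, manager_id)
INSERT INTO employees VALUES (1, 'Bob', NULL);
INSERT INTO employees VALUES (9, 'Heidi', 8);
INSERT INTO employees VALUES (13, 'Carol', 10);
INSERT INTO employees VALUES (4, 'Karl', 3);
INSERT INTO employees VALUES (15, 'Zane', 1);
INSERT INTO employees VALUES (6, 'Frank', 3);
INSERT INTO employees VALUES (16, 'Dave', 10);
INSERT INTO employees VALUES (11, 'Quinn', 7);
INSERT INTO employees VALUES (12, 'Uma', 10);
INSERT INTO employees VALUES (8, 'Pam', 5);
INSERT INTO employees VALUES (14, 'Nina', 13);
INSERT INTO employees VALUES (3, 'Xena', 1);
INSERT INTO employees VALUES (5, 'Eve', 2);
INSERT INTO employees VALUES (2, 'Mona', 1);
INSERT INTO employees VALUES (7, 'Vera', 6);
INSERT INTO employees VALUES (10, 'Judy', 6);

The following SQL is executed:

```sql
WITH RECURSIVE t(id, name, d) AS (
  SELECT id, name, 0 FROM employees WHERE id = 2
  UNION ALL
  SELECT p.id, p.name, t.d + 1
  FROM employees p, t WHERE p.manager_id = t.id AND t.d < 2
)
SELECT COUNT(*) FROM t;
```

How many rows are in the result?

Base: id=2 (Mona) at d 0.
Iteration 1: rows with manager_id in {2} -> Eve (id 5, d 1).
Iteration 2: rows with manager_id in {5} -> Pam (id 8, d 2).
Iteration 3: d < 2 fails for all current rows; recursion stops.
Total rows emitted: 3.

3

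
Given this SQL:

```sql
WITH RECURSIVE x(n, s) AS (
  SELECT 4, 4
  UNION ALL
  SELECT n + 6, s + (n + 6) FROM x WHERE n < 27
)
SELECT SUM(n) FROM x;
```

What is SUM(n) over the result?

Base: n=4, s=4.
Iteration 1: 4 < 27 holds -> n = 4 + 6 = 10, s = 4 + 10 = 14.
Iteration 2: 10 < 27 holds -> n = 10 + 6 = 16, s = 14 + 16 = 30.
Iteration 3: 16 < 27 holds -> n = 16 + 6 = 22, s = 30 + 22 = 52.
Iteration 4: 22 < 27 holds -> n = 22 + 6 = 28, s = 52 + 28 = 80.
Iteration 5: 28 < 27 fails; recursion stops.
SUM(n) = 4 + 10 + 16 + 22 + 28 = 80.

80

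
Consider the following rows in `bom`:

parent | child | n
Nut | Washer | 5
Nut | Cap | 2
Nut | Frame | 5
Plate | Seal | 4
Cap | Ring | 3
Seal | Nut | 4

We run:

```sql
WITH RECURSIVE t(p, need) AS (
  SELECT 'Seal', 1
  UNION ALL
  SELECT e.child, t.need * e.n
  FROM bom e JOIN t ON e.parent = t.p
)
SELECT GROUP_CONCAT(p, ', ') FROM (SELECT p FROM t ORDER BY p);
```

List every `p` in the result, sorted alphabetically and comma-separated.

Base: (Seal, need=1).
Iteration 1: components of {Seal} -> Nut = 1*4 = 4.
Iteration 2: components of {Nut} -> Cap = 4*2 = 8, Frame = 4*5 = 20, Washer = 4*5 = 20.
Iteration 3: components of {Cap,Frame,Washer} -> Ring = 8*3 = 24.
Iteration 4: no further components; recursion stops.

Cap, Frame, Nut, Ring, Seal, Washer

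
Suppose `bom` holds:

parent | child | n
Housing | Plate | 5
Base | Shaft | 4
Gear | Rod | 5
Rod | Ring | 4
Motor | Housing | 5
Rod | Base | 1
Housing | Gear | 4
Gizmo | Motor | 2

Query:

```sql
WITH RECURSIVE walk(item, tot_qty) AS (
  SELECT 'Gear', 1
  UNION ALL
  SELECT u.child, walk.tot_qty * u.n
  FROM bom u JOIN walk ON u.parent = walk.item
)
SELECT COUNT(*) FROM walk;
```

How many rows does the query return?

5

Base: (Gear, tot_qty=1).
Iteration 1: components of {Gear} -> Rod = 1*5 = 5.
Iteration 2: components of {Rod} -> Base = 5*1 = 5, Ring = 5*4 = 20.
Iteration 3: components of {Base,Ring} -> Shaft = 5*4 = 20.
Iteration 4: no further components; recursion stops.
Total rows emitted: 5.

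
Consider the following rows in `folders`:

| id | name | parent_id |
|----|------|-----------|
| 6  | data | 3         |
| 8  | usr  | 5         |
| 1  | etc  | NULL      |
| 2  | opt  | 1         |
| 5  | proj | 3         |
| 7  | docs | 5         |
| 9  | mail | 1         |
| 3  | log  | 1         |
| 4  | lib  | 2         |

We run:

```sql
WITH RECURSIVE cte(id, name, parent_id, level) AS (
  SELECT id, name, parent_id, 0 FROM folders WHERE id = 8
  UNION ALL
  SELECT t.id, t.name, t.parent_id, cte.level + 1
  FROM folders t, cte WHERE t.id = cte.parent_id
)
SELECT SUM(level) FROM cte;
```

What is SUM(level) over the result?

Base: id=8 (usr), parent_id=5, level 0.
Iteration 1: join on id=5 -> proj (id 5, parent_id=3, level 1).
Iteration 2: join on id=3 -> log (id 3, parent_id=1, level 2).
Iteration 3: join on id=1 -> etc (id 1, parent_id=NULL, level 3).
Iteration 4: parent_id is NULL; no match; recursion stops.
SUM(level) = 0 + 1 + 2 + 3 = 6.

6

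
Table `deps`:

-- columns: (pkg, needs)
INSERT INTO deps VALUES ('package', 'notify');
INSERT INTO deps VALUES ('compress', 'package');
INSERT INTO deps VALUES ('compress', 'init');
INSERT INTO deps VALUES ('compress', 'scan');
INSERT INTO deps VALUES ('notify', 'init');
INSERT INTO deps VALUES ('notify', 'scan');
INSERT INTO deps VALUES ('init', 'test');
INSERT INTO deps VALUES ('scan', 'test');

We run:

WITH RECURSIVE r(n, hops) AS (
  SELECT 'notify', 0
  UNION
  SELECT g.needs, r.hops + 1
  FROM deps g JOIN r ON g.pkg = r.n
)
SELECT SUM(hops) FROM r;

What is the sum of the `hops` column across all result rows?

4

Base: (notify, hops=0).
Iteration 1: edges from {notify} -> (init, hops=1), (scan, hops=1).
Iteration 2: edges from {init,scan} -> (test, hops=2). [UNION drops 1 duplicate row(s)]
Iteration 3: no outgoing edges from {test}; recursion stops.
SUM(hops) = 0 + 1 + 1 + 2 = 4.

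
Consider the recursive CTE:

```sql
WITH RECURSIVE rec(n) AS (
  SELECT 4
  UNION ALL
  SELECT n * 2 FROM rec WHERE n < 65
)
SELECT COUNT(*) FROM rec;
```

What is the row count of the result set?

Base: n=4.
Iteration 1: 4 < 65 holds -> n = 4 * 2 = 8.
Iteration 2: 8 < 65 holds -> n = 8 * 2 = 16.
Iteration 3: 16 < 65 holds -> n = 16 * 2 = 32.
Iteration 4: 32 < 65 holds -> n = 32 * 2 = 64.
Iteration 5: 64 < 65 holds -> n = 64 * 2 = 128.
Iteration 6: 128 < 65 fails; recursion stops.
Total rows emitted: 6.

6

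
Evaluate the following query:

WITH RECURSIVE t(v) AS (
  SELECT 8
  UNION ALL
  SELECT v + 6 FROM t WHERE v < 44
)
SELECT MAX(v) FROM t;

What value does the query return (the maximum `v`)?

Base: v=8.
Iteration 1: 8 < 44 holds -> v = 8 + 6 = 14.
Iteration 2: 14 < 44 holds -> v = 14 + 6 = 20.
Iteration 3: 20 < 44 holds -> v = 20 + 6 = 26.
Iteration 4: 26 < 44 holds -> v = 26 + 6 = 32.
Iteration 5: 32 < 44 holds -> v = 32 + 6 = 38.
Iteration 6: 38 < 44 holds -> v = 38 + 6 = 44.
Iteration 7: 44 < 44 fails; recursion stops.
v values: 8, 14, 20, 26, 32, 38, 44; the maximum is 44.

44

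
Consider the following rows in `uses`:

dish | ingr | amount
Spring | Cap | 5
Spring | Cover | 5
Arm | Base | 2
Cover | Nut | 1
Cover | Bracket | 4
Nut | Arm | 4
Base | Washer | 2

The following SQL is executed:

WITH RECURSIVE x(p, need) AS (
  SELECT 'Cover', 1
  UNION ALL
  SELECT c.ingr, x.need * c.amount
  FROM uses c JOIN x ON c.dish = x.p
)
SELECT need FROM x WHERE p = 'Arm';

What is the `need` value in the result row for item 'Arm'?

4

Base: (Cover, need=1).
Iteration 1: components of {Cover} -> Bracket = 1*4 = 4, Nut = 1*1 = 1.
Iteration 2: components of {Bracket,Nut} -> Arm = 1*4 = 4.
Iteration 3: components of {Arm} -> Base = 4*2 = 8.
Iteration 4: components of {Base} -> Washer = 8*2 = 16.
Iteration 5: no further components; recursion stops.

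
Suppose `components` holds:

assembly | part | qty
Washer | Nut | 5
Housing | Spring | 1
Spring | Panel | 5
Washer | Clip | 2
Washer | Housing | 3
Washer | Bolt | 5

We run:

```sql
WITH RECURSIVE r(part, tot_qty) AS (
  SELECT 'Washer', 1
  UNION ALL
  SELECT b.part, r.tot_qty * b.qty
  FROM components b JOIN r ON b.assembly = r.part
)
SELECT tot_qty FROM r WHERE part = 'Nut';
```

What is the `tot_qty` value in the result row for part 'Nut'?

Base: (Washer, tot_qty=1).
Iteration 1: components of {Washer} -> Bolt = 1*5 = 5, Clip = 1*2 = 2, Housing = 1*3 = 3, Nut = 1*5 = 5.
Iteration 2: components of {Bolt,Clip,Housing,Nut} -> Spring = 3*1 = 3.
Iteration 3: components of {Spring} -> Panel = 3*5 = 15.
Iteration 4: no further components; recursion stops.

5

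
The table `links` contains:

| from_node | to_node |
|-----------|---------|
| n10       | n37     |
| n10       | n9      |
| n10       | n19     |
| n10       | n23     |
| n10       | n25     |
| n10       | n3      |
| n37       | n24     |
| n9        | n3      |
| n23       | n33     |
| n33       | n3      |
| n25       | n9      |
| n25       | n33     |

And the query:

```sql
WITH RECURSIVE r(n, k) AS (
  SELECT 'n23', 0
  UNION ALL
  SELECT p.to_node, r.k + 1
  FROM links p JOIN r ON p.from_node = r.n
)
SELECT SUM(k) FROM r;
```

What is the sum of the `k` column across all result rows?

Base: (n23, k=0).
Iteration 1: edges from {n23} -> (n33, k=1).
Iteration 2: edges from {n33} -> (n3, k=2).
Iteration 3: no outgoing edges from {n3}; recursion stops.
SUM(k) = 0 + 1 + 2 = 3.

3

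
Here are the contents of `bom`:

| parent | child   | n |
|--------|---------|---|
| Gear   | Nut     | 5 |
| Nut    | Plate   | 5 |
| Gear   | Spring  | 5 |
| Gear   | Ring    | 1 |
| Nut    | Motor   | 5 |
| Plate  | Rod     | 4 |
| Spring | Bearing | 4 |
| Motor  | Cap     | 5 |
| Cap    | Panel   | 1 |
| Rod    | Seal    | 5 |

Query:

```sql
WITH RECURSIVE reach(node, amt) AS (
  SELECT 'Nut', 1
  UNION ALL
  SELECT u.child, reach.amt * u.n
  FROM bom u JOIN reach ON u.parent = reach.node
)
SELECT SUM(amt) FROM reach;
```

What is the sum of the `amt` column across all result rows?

Base: (Nut, amt=1).
Iteration 1: components of {Nut} -> Motor = 1*5 = 5, Plate = 1*5 = 5.
Iteration 2: components of {Motor,Plate} -> Cap = 5*5 = 25, Rod = 5*4 = 20.
Iteration 3: components of {Cap,Rod} -> Panel = 25*1 = 25, Seal = 20*5 = 100.
Iteration 4: no further components; recursion stops.
SUM(amt) = 1 + 5 + 5 + 20 + 25 + 100 + 25 = 181.

181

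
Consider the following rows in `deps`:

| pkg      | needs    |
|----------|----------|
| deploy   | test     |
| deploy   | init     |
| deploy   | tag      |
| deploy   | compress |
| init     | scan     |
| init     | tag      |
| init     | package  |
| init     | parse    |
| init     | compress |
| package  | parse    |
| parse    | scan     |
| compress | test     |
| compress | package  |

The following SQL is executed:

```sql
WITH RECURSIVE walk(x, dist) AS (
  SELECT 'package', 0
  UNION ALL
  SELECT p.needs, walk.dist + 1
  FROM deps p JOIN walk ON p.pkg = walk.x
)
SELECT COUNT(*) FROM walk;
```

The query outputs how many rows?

3

Base: (package, dist=0).
Iteration 1: edges from {package} -> (parse, dist=1).
Iteration 2: edges from {parse} -> (scan, dist=2).
Iteration 3: no outgoing edges from {scan}; recursion stops.
Total rows emitted: 3.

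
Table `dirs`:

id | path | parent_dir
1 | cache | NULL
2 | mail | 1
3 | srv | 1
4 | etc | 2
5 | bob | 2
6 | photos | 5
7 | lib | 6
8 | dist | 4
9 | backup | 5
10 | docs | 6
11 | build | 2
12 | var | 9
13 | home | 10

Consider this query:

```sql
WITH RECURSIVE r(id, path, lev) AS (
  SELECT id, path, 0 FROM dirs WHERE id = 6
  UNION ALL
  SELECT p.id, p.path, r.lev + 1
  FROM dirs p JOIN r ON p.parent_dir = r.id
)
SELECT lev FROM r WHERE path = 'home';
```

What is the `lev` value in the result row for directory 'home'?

2

Base: id=6 (photos) at lev 0.
Iteration 1: rows with parent_dir in {6} -> lib (id 7, lev 1), docs (id 10, lev 1).
Iteration 2: rows with parent_dir in {7,10} -> home (id 13, lev 2).
Iteration 3: no rows with parent_dir in {13}; recursion stops.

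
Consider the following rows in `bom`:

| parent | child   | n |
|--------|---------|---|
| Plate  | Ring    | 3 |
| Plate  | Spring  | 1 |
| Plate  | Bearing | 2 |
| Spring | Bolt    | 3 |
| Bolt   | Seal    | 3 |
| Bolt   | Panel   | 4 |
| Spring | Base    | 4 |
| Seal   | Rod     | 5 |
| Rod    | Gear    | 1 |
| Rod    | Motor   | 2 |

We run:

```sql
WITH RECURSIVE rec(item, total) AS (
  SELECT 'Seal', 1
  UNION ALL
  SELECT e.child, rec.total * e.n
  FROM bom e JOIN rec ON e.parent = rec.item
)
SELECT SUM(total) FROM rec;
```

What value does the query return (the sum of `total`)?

Base: (Seal, total=1).
Iteration 1: components of {Seal} -> Rod = 1*5 = 5.
Iteration 2: components of {Rod} -> Gear = 5*1 = 5, Motor = 5*2 = 10.
Iteration 3: no further components; recursion stops.
SUM(total) = 1 + 5 + 5 + 10 = 21.

21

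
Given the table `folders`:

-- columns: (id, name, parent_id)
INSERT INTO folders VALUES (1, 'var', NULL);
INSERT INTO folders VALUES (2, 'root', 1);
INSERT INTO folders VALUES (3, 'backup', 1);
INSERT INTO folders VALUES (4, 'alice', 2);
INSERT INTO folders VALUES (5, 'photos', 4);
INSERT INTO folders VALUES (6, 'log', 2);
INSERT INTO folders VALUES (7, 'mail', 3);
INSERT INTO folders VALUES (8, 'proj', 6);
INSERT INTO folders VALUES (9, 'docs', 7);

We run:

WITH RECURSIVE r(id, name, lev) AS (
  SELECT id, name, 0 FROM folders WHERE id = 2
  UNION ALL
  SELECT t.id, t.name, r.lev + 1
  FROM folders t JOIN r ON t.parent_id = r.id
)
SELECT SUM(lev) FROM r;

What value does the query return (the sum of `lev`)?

6

Base: id=2 (root) at lev 0.
Iteration 1: rows with parent_id in {2} -> alice (id 4, lev 1), log (id 6, lev 1).
Iteration 2: rows with parent_id in {4,6} -> photos (id 5, lev 2), proj (id 8, lev 2).
Iteration 3: no rows with parent_id in {5,8}; recursion stops.
SUM(lev) = 0 + 1 + 1 + 2 + 2 = 6.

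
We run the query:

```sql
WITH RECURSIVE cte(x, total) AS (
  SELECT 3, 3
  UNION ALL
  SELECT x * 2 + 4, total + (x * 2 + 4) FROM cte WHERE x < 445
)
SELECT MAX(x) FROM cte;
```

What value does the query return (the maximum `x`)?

892

Base: x=3, total=3.
Iteration 1: 3 < 445 holds -> x = 3 * 2 + 4 = 10, total = 3 + 10 = 13.
Iteration 2: 10 < 445 holds -> x = 10 * 2 + 4 = 24, total = 13 + 24 = 37.
Iteration 3: 24 < 445 holds -> x = 24 * 2 + 4 = 52, total = 37 + 52 = 89.
Iteration 4: 52 < 445 holds -> x = 52 * 2 + 4 = 108, total = 89 + 108 = 197.
Iteration 5: 108 < 445 holds -> x = 108 * 2 + 4 = 220, total = 197 + 220 = 417.
Iteration 6: 220 < 445 holds -> x = 220 * 2 + 4 = 444, total = 417 + 444 = 861.
Iteration 7: 444 < 445 holds -> x = 444 * 2 + 4 = 892, total = 861 + 892 = 1753.
Iteration 8: 892 < 445 fails; recursion stops.
x values: 3, 10, 24, 52, 108, 220, 444, 892; the maximum is 892.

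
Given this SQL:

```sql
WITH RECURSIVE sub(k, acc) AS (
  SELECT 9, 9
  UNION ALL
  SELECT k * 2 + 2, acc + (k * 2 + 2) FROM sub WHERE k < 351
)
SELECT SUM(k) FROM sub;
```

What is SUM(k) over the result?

Base: k=9, acc=9.
Iteration 1: 9 < 351 holds -> k = 9 * 2 + 2 = 20, acc = 9 + 20 = 29.
Iteration 2: 20 < 351 holds -> k = 20 * 2 + 2 = 42, acc = 29 + 42 = 71.
Iteration 3: 42 < 351 holds -> k = 42 * 2 + 2 = 86, acc = 71 + 86 = 157.
Iteration 4: 86 < 351 holds -> k = 86 * 2 + 2 = 174, acc = 157 + 174 = 331.
Iteration 5: 174 < 351 holds -> k = 174 * 2 + 2 = 350, acc = 331 + 350 = 681.
Iteration 6: 350 < 351 holds -> k = 350 * 2 + 2 = 702, acc = 681 + 702 = 1383.
Iteration 7: 702 < 351 fails; recursion stops.
SUM(k) = 9 + 20 + 42 + 86 + 174 + 350 + 702 = 1383.

1383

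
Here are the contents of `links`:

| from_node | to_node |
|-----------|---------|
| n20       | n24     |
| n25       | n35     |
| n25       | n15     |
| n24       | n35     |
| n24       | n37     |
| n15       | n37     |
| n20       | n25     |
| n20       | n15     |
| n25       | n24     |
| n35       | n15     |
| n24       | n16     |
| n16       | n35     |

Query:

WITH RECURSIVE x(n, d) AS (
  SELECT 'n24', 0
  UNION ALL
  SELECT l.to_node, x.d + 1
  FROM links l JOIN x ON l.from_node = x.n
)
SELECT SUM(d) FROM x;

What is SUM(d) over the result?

17

Base: (n24, d=0).
Iteration 1: edges from {n24} -> (n16, d=1), (n35, d=1), (n37, d=1).
Iteration 2: edges from {n16,n35,n37} -> (n15, d=2), (n35, d=2).
Iteration 3: edges from {n15,n35} -> (n15, d=3), (n37, d=3).
Iteration 4: edges from {n15,n37} -> (n37, d=4).
Iteration 5: no outgoing edges from {n37}; recursion stops.
SUM(d) = 0 + 1 + 1 + 1 + 2 + 2 + 3 + 3 + 4 = 17.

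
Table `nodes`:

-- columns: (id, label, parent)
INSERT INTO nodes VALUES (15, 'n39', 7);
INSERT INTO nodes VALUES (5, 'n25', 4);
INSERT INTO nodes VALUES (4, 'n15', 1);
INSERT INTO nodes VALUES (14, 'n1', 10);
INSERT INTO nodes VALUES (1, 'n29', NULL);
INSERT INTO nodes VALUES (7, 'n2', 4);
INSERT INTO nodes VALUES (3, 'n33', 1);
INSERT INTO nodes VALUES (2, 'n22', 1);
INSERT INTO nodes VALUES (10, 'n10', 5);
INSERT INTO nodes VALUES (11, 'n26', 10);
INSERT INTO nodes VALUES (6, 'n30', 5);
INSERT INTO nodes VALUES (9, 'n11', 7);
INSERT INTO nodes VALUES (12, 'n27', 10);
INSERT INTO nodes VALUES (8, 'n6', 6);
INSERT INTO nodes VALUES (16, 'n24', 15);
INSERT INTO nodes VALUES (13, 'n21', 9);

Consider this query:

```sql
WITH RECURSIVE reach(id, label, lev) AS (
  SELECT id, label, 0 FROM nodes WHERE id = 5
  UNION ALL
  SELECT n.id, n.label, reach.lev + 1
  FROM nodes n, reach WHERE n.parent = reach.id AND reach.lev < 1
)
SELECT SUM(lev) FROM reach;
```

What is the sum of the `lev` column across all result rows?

2

Base: id=5 (n25) at lev 0.
Iteration 1: rows with parent in {5} -> n30 (id 6, lev 1), n10 (id 10, lev 1).
Iteration 2: lev < 1 fails for all current rows; recursion stops.
SUM(lev) = 0 + 1 + 1 = 2.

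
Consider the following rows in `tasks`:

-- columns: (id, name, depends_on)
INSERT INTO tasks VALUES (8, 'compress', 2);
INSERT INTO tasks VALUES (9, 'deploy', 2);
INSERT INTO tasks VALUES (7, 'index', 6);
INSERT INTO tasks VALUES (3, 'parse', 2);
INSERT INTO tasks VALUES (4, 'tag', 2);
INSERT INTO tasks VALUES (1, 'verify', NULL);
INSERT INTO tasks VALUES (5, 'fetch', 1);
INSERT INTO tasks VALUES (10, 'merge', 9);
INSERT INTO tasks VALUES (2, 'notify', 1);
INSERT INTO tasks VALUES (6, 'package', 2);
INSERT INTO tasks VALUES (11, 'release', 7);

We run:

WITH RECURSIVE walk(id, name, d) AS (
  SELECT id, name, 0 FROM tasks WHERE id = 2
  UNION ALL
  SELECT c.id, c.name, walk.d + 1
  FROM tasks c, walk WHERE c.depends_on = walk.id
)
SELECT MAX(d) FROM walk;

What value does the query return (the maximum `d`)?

Base: id=2 (notify) at d 0.
Iteration 1: rows with depends_on in {2} -> parse (id 3, d 1), tag (id 4, d 1), package (id 6, d 1), compress (id 8, d 1), deploy (id 9, d 1).
Iteration 2: rows with depends_on in {3,4,6,8,9} -> index (id 7, d 2), merge (id 10, d 2).
Iteration 3: rows with depends_on in {7,10} -> release (id 11, d 3).
Iteration 4: no rows with depends_on in {11}; recursion stops.
d values: 0, 1, 1, 1, 1, 1, 2, 2, 3; the maximum is 3.

3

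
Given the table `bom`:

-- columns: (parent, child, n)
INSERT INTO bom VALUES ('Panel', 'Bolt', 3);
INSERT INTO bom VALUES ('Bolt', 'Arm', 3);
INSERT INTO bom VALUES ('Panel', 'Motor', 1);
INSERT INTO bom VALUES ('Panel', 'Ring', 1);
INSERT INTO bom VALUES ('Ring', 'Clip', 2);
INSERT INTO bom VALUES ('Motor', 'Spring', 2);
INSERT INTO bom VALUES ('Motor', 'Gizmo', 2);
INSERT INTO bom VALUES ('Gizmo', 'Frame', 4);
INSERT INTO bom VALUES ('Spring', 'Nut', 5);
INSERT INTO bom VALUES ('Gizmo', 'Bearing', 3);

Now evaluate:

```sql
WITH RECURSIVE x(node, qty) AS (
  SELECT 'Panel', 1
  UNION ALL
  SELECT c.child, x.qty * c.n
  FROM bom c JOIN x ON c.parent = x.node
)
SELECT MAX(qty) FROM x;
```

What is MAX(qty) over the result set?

Base: (Panel, qty=1).
Iteration 1: components of {Panel} -> Bolt = 1*3 = 3, Motor = 1*1 = 1, Ring = 1*1 = 1.
Iteration 2: components of {Bolt,Motor,Ring} -> Arm = 3*3 = 9, Clip = 1*2 = 2, Gizmo = 1*2 = 2, Spring = 1*2 = 2.
Iteration 3: components of {Arm,Clip,Gizmo,Spring} -> Bearing = 2*3 = 6, Frame = 2*4 = 8, Nut = 2*5 = 10.
Iteration 4: no further components; recursion stops.
qty values: 1, 3, 1, 1, 9, 2, 2, 2, 10, 8, 6; the maximum is 10.

10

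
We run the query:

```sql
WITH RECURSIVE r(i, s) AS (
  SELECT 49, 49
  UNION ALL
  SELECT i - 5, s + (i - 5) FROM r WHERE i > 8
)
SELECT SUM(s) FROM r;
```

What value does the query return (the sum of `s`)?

1870

Base: i=49, s=49.
Iteration 1: 49 > 8 holds -> i = 49 - 5 = 44, s = 49 + 44 = 93.
Iteration 2: 44 > 8 holds -> i = 44 - 5 = 39, s = 93 + 39 = 132.
Iteration 3: 39 > 8 holds -> i = 39 - 5 = 34, s = 132 + 34 = 166.
Iteration 4: 34 > 8 holds -> i = 34 - 5 = 29, s = 166 + 29 = 195.
Iteration 5: 29 > 8 holds -> i = 29 - 5 = 24, s = 195 + 24 = 219.
Iteration 6: 24 > 8 holds -> i = 24 - 5 = 19, s = 219 + 19 = 238.
Iteration 7: 19 > 8 holds -> i = 19 - 5 = 14, s = 238 + 14 = 252.
Iteration 8: 14 > 8 holds -> i = 14 - 5 = 9, s = 252 + 9 = 261.
Iteration 9: 9 > 8 holds -> i = 9 - 5 = 4, s = 261 + 4 = 265.
Iteration 10: 4 > 8 fails; recursion stops.
SUM(s) = 49 + 93 + 132 + 166 + 195 + 219 + 238 + 252 + 261 + 265 = 1870.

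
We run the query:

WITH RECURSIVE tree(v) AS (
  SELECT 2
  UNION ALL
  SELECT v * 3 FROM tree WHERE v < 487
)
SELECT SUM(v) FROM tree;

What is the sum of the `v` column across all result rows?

2186

Base: v=2.
Iteration 1: 2 < 487 holds -> v = 2 * 3 = 6.
Iteration 2: 6 < 487 holds -> v = 6 * 3 = 18.
Iteration 3: 18 < 487 holds -> v = 18 * 3 = 54.
Iteration 4: 54 < 487 holds -> v = 54 * 3 = 162.
Iteration 5: 162 < 487 holds -> v = 162 * 3 = 486.
Iteration 6: 486 < 487 holds -> v = 486 * 3 = 1458.
Iteration 7: 1458 < 487 fails; recursion stops.
SUM(v) = 2 + 6 + 18 + 54 + 162 + 486 + 1458 = 2186.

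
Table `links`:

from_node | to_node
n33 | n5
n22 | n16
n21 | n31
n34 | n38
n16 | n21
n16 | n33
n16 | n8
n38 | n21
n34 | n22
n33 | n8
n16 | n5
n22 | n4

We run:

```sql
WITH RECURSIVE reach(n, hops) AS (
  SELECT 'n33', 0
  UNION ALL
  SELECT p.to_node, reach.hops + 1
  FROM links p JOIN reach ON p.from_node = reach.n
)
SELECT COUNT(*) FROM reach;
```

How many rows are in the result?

3

Base: (n33, hops=0).
Iteration 1: edges from {n33} -> (n5, hops=1), (n8, hops=1).
Iteration 2: no outgoing edges from {n5,n8}; recursion stops.
Total rows emitted: 3.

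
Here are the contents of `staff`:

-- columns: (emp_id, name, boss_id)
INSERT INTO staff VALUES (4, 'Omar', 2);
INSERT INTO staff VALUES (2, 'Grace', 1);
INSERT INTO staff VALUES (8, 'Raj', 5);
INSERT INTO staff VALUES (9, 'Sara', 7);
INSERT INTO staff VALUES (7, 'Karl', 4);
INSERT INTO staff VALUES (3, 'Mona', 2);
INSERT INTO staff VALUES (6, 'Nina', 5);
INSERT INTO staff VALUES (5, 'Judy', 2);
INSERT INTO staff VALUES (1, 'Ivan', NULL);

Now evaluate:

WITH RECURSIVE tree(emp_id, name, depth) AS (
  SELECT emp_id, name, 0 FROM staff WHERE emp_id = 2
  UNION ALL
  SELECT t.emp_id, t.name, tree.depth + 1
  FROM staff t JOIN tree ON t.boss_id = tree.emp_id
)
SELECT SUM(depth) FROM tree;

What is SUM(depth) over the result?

Base: emp_id=2 (Grace) at depth 0.
Iteration 1: rows with boss_id in {2} -> Mona (id 3, depth 1), Omar (id 4, depth 1), Judy (id 5, depth 1).
Iteration 2: rows with boss_id in {3,4,5} -> Nina (id 6, depth 2), Karl (id 7, depth 2), Raj (id 8, depth 2).
Iteration 3: rows with boss_id in {6,7,8} -> Sara (id 9, depth 3).
Iteration 4: no rows with boss_id in {9}; recursion stops.
SUM(depth) = 0 + 1 + 1 + 1 + 2 + 2 + 2 + 3 = 12.

12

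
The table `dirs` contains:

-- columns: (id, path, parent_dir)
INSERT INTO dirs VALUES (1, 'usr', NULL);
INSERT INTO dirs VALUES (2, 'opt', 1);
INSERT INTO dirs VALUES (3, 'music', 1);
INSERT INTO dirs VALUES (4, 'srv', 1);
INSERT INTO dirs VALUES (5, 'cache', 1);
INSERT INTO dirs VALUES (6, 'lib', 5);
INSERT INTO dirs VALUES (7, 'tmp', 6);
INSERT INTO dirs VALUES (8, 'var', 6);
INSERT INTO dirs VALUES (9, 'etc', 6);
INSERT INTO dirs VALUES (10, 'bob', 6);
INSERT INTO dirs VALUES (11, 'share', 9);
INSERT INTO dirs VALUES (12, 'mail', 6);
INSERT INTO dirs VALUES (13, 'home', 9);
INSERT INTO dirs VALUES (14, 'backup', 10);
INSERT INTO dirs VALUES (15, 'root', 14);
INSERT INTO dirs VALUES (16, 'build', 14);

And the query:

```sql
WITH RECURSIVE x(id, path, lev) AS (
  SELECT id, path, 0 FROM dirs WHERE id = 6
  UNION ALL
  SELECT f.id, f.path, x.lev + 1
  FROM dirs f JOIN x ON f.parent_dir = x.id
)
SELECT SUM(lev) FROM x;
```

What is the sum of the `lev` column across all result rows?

Base: id=6 (lib) at lev 0.
Iteration 1: rows with parent_dir in {6} -> tmp (id 7, lev 1), var (id 8, lev 1), etc (id 9, lev 1), bob (id 10, lev 1), mail (id 12, lev 1).
Iteration 2: rows with parent_dir in {7,8,9,10,12} -> share (id 11, lev 2), home (id 13, lev 2), backup (id 14, lev 2).
Iteration 3: rows with parent_dir in {11,13,14} -> root (id 15, lev 3), build (id 16, lev 3).
Iteration 4: no rows with parent_dir in {15,16}; recursion stops.
SUM(lev) = 0 + 1 + 1 + 1 + 1 + 1 + 2 + 2 + 2 + 3 + 3 = 17.

17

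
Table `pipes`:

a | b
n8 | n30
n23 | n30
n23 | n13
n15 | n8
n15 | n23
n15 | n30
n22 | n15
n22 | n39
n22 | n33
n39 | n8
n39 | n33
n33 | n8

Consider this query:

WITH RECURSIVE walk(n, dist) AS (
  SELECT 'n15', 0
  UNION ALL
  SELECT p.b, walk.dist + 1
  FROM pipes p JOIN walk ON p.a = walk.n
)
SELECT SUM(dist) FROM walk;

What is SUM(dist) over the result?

Base: (n15, dist=0).
Iteration 1: edges from {n15} -> (n23, dist=1), (n30, dist=1), (n8, dist=1).
Iteration 2: edges from {n23,n30,n8} -> (n13, dist=2), (n30, dist=2) x2. [UNION ALL keeps all 3 new rows, including repeats]
Iteration 3: no outgoing edges from {n13,n30}; recursion stops.
SUM(dist) = 0 + 1 + 1 + 1 + 2 + 2 + 2 = 9.

9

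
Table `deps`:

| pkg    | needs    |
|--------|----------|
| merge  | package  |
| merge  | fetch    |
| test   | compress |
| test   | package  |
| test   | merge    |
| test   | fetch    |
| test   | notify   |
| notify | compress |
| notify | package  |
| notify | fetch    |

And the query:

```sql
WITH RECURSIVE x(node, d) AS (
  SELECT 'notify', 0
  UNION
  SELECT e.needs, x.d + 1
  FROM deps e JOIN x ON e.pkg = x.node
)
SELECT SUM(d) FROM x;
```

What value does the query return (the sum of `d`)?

Base: (notify, d=0).
Iteration 1: edges from {notify} -> (compress, d=1), (fetch, d=1), (package, d=1).
Iteration 2: no outgoing edges from {compress,fetch,package}; recursion stops.
SUM(d) = 0 + 1 + 1 + 1 = 3.

3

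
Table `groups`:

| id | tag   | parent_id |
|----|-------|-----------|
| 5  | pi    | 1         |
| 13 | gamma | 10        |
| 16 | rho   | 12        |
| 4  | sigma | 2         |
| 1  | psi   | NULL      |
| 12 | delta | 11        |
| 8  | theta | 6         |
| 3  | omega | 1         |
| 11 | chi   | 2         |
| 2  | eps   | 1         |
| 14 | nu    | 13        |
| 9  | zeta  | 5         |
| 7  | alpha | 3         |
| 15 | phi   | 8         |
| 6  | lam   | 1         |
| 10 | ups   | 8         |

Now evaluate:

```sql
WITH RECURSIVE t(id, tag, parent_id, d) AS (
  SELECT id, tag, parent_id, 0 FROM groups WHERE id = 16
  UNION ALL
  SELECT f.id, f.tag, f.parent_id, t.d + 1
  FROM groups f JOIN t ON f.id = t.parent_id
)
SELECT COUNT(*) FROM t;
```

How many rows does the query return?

5

Base: id=16 (rho), parent_id=12, d 0.
Iteration 1: join on id=12 -> delta (id 12, parent_id=11, d 1).
Iteration 2: join on id=11 -> chi (id 11, parent_id=2, d 2).
Iteration 3: join on id=2 -> eps (id 2, parent_id=1, d 3).
Iteration 4: join on id=1 -> psi (id 1, parent_id=NULL, d 4).
Iteration 5: parent_id is NULL; no match; recursion stops.
Total rows emitted: 5.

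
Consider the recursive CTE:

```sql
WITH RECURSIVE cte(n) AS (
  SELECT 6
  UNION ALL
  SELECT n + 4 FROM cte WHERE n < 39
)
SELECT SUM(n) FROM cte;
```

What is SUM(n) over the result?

240

Base: n=6.
Iteration 1: 6 < 39 holds -> n = 6 + 4 = 10.
Iteration 2: 10 < 39 holds -> n = 10 + 4 = 14.
Iteration 3: 14 < 39 holds -> n = 14 + 4 = 18.
Iteration 4: 18 < 39 holds -> n = 18 + 4 = 22.
Iteration 5: 22 < 39 holds -> n = 22 + 4 = 26.
Iteration 6: 26 < 39 holds -> n = 26 + 4 = 30.
Iteration 7: 30 < 39 holds -> n = 30 + 4 = 34.
Iteration 8: 34 < 39 holds -> n = 34 + 4 = 38.
Iteration 9: 38 < 39 holds -> n = 38 + 4 = 42.
Iteration 10: 42 < 39 fails; recursion stops.
SUM(n) = 6 + 10 + 14 + 18 + 22 + 26 + 30 + 34 + 38 + 42 = 240.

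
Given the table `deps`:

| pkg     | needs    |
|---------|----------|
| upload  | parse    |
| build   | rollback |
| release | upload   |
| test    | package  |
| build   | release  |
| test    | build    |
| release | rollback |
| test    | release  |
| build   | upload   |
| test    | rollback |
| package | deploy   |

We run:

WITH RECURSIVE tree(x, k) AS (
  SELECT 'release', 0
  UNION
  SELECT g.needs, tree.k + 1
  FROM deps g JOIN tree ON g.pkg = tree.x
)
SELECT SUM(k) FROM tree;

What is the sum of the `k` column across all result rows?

4

Base: (release, k=0).
Iteration 1: edges from {release} -> (rollback, k=1), (upload, k=1).
Iteration 2: edges from {rollback,upload} -> (parse, k=2).
Iteration 3: no outgoing edges from {parse}; recursion stops.
SUM(k) = 0 + 1 + 1 + 2 = 4.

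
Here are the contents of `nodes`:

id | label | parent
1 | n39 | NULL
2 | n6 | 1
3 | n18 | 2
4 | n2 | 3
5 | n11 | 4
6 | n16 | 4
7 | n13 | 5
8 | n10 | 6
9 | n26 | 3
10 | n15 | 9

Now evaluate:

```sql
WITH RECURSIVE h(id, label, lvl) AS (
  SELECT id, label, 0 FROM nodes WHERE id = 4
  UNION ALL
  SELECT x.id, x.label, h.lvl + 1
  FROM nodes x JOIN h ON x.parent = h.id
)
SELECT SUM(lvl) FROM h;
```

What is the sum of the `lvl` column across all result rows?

6

Base: id=4 (n2) at lvl 0.
Iteration 1: rows with parent in {4} -> n11 (id 5, lvl 1), n16 (id 6, lvl 1).
Iteration 2: rows with parent in {5,6} -> n13 (id 7, lvl 2), n10 (id 8, lvl 2).
Iteration 3: no rows with parent in {7,8}; recursion stops.
SUM(lvl) = 0 + 1 + 1 + 2 + 2 = 6.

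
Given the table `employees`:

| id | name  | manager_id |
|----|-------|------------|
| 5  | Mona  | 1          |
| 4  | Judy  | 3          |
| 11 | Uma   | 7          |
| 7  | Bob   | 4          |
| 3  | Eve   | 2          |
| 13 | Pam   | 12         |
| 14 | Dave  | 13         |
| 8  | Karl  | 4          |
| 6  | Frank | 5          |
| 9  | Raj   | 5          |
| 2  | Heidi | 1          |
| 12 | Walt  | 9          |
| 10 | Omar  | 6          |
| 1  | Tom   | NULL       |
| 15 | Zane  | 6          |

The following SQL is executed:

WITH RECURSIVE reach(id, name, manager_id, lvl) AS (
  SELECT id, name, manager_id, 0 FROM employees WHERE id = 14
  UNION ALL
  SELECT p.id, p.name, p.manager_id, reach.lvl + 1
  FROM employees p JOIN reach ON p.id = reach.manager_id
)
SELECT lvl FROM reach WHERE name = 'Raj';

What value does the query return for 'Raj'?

Base: id=14 (Dave), manager_id=13, lvl 0.
Iteration 1: join on id=13 -> Pam (id 13, manager_id=12, lvl 1).
Iteration 2: join on id=12 -> Walt (id 12, manager_id=9, lvl 2).
Iteration 3: join on id=9 -> Raj (id 9, manager_id=5, lvl 3).
Iteration 4: join on id=5 -> Mona (id 5, manager_id=1, lvl 4).
Iteration 5: join on id=1 -> Tom (id 1, manager_id=NULL, lvl 5).
Iteration 6: manager_id is NULL; no match; recursion stops.

3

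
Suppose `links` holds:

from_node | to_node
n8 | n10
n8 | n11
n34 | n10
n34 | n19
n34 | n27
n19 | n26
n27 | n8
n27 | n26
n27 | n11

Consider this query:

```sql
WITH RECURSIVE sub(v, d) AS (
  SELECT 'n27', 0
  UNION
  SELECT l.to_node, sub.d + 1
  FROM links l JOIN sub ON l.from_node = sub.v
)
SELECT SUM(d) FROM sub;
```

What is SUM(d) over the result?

7

Base: (n27, d=0).
Iteration 1: edges from {n27} -> (n11, d=1), (n26, d=1), (n8, d=1).
Iteration 2: edges from {n11,n26,n8} -> (n10, d=2), (n11, d=2).
Iteration 3: no outgoing edges from {n10,n11}; recursion stops.
SUM(d) = 0 + 1 + 1 + 1 + 2 + 2 = 7.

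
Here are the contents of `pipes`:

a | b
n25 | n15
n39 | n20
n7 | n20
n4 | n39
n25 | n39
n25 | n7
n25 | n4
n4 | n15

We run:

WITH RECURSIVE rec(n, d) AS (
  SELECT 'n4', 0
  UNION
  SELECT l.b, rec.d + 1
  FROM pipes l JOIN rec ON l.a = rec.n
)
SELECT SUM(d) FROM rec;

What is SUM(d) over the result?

Base: (n4, d=0).
Iteration 1: edges from {n4} -> (n15, d=1), (n39, d=1).
Iteration 2: edges from {n15,n39} -> (n20, d=2).
Iteration 3: no outgoing edges from {n20}; recursion stops.
SUM(d) = 0 + 1 + 1 + 2 = 4.

4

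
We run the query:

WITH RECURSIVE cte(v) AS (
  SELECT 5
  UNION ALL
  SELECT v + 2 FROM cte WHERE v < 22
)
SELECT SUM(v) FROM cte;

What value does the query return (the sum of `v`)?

Base: v=5.
Iteration 1: 5 < 22 holds -> v = 5 + 2 = 7.
Iteration 2: 7 < 22 holds -> v = 7 + 2 = 9.
Iteration 3: 9 < 22 holds -> v = 9 + 2 = 11.
Iteration 4: 11 < 22 holds -> v = 11 + 2 = 13.
Iteration 5: 13 < 22 holds -> v = 13 + 2 = 15.
Iteration 6: 15 < 22 holds -> v = 15 + 2 = 17.
Iteration 7: 17 < 22 holds -> v = 17 + 2 = 19.
Iteration 8: 19 < 22 holds -> v = 19 + 2 = 21.
Iteration 9: 21 < 22 holds -> v = 21 + 2 = 23.
Iteration 10: 23 < 22 fails; recursion stops.
SUM(v) = 5 + 7 + 9 + 11 + 13 + 15 + 17 + 19 + 21 + 23 = 140.

140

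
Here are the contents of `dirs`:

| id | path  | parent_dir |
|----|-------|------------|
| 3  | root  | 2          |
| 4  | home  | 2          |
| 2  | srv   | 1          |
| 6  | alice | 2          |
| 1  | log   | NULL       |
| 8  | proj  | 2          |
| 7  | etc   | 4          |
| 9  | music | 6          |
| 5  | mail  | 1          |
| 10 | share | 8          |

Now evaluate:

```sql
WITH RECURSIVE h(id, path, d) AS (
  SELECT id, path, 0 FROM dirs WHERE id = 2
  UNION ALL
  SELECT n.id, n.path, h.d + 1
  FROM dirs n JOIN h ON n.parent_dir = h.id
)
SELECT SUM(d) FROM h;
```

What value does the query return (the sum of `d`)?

10

Base: id=2 (srv) at d 0.
Iteration 1: rows with parent_dir in {2} -> root (id 3, d 1), home (id 4, d 1), alice (id 6, d 1), proj (id 8, d 1).
Iteration 2: rows with parent_dir in {3,4,6,8} -> etc (id 7, d 2), music (id 9, d 2), share (id 10, d 2).
Iteration 3: no rows with parent_dir in {7,9,10}; recursion stops.
SUM(d) = 0 + 1 + 1 + 1 + 1 + 2 + 2 + 2 = 10.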